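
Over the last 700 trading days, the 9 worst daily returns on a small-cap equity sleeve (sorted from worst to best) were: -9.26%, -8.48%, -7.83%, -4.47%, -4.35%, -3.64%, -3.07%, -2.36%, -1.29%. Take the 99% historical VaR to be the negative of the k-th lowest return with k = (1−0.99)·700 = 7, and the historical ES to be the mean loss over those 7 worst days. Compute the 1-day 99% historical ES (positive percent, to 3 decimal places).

5.871%

The 7 worst returns sum to -41.10%.
ES = −(-41.10%) / 7 = 5.8714…% ≈ 5.871%.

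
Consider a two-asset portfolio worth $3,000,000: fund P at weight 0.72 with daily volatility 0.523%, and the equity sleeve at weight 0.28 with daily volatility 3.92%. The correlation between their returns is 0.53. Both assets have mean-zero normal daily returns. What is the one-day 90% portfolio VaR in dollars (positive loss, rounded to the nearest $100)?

$51,400

σ_p² = 0.72²·0.523² + 0.28²·3.92² + 2·0.53·0.72·0.28·0.523·3.92 = 1.7846 (%²).
σ_p = √1.7846 = 1.336%.
At 90%, z = 1.282.
VaR = 1.282 × 1.336% = 1.713%; on $3,000,000 that is $51,390.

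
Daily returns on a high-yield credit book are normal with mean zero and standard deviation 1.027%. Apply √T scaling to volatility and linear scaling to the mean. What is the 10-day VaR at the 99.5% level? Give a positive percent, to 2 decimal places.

At 99.5%, z = 2.576.
σ_{10d} = 1.027% × √10 = 3.248%.
VaR = 2.576 × 3.248% = 8.367%.

8.37%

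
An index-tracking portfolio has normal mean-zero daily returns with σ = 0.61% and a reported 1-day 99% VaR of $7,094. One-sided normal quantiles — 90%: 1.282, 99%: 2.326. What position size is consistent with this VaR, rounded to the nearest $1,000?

VaR as a fraction of value: z·σ = 2.326 × 0.61% = 1.41886%.
Position = $7,094 / 0.0141886 = $499,979.

$500,000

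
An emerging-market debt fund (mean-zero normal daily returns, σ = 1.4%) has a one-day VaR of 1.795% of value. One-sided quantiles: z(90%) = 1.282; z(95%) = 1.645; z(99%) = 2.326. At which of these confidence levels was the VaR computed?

Implied z = VaR/σ = 1.795 / 1.4 = 1.282.
This matches z(90%) = 1.282.

90%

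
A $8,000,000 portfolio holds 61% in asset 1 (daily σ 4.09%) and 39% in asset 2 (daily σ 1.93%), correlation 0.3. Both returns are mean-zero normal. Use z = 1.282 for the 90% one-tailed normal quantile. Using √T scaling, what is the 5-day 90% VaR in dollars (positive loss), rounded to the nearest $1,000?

σ_p = √(0.61²·4.09² + 0.39²·1.93² + 2·0.3·0.61·0.39·4.09·1.93) = 2.814%.
σ_{5d} = 2.814% × √5 = 6.292%.
VaR = 1.282 × 6.292% = 8.066%; on $8,000,000 that is $645,280.

$645,000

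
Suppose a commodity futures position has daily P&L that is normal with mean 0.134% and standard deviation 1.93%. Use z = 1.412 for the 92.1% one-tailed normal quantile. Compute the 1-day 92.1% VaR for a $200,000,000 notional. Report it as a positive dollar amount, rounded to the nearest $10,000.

VaR = −μ + z·σ = −(0.134%) + 1.412 × 1.93% = 2.591%.
On $200,000,000: 0.02591 × $200,000,000 = $5,182,000.

$5,180,000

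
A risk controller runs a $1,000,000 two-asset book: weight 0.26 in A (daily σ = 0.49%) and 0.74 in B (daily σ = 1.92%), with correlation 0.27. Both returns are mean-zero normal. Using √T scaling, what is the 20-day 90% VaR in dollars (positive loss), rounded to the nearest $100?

$83,700

σ_p = √(0.26²·0.49² + 0.74²·1.92² + 2·0.27·0.26·0.74·0.49·1.92) = 1.460%.
σ_{20d} = 1.460% × √20 = 6.529%.
z(90%) = 1.282.
VaR = 1.282 × 6.529% = 8.370%; on $1,000,000 that is $83,700.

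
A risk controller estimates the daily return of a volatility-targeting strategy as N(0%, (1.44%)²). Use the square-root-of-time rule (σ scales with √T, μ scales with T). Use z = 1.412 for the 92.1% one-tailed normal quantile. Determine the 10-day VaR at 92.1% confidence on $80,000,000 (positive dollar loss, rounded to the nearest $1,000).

σ_{10d} = 1.44% × √10 = 4.554%.
VaR = 1.412 × 4.554% = 6.430%.
On $80,000,000: 0.06430 × $80,000,000 = $5,144,000.

$5,144,000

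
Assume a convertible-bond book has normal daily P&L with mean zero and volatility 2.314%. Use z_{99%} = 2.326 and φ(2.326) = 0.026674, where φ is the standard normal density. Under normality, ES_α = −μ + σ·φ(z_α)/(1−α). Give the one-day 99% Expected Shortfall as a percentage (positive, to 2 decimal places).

Tail multiplier: φ(z)/(1−α) = 0.026674 / 0.01 = 2.667.
ES = 2.314% × 2.667 = 6.171%.

6.17%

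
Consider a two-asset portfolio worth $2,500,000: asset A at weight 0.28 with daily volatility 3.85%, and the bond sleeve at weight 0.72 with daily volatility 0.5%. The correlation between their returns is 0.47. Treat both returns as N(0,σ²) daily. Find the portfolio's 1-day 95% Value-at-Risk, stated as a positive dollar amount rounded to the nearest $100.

$52,900

σ_p² = 0.28²·3.85² + 0.72²·0.5² + 2·0.47·0.28·0.72·3.85·0.5 = 1.6565 (%²).
σ_p = √1.6565 = 1.287%.
At 95%, z = 1.645.
VaR = 1.645 × 1.287% = 2.117%; on $2,500,000 that is $52,925.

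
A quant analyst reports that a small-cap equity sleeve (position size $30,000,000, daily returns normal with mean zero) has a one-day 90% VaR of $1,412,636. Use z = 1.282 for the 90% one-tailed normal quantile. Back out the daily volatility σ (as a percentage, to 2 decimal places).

3.67%

VaR as a fraction: $1,412,636 / $30,000,000 = 4.709%.
σ = VaR / z = 4.709% / 1.282 = 3.673%.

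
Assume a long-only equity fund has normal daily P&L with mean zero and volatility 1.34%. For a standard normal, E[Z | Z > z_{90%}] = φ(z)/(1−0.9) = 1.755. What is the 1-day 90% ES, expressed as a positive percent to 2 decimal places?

ES = 1.34% × 1.755 = 2.352%.

2.35%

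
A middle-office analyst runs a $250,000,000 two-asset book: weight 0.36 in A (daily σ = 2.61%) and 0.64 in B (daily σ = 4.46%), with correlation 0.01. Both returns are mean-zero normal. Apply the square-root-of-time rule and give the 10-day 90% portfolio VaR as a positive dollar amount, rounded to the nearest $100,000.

σ_p = √(0.36²·2.61² + 0.64²·4.46² + 2·0.01·0.36·0.64·2.61·4.46) = 3.014%.
σ_{10d} = 3.014% × √10 = 9.531%.
z(90%) = 1.282.
VaR = 1.282 × 9.531% = 12.219%; on $250,000,000 that is $30,547,500.

$30,500,000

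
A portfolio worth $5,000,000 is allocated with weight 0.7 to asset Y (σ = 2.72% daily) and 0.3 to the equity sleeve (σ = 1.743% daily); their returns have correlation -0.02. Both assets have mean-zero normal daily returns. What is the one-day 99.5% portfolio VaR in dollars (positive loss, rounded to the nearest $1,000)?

σ_p² = 0.7²·2.72² + 0.3²·1.743² + 2·-0.02·0.7·0.3·2.72·1.743 = 3.8588 (%²).
σ_p = √3.8588 = 1.964%.
At 99.5%, z = 2.576.
VaR = 2.576 × 1.964% = 5.059%; on $5,000,000 that is $252,950.

$253,000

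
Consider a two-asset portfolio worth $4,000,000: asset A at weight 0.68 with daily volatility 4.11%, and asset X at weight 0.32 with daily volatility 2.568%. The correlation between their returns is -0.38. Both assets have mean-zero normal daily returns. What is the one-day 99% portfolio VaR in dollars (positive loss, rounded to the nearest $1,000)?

σ_p² = 0.68²·4.11² + 0.32²·2.568² + 2·-0.38·0.68·0.32·4.11·2.568 = 6.7407 (%²).
σ_p = √6.7407 = 2.596%.
At 99%, z = 2.326.
VaR = 2.326 × 2.596% = 6.038%; on $4,000,000 that is $241,520.

$242,000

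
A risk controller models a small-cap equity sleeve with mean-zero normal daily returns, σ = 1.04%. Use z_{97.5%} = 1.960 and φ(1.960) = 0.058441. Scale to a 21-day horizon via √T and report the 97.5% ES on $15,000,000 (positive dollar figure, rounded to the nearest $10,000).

σ_{21d} = 1.04% × √21 = 4.766%.
ES multiplier = φ(z)/(1−α) = 0.058441/0.025 = 2.338.
ES = 4.766% × 2.338 = 11.143%; on $15,000,000: $1,671,450.

$1,670,000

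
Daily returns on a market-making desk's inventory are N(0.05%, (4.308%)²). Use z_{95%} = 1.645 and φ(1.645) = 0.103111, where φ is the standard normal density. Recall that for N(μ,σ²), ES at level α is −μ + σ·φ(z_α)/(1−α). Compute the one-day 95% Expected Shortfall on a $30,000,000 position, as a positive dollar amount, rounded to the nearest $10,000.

$2,650,000

Tail multiplier: φ(z)/(1−α) = 0.103111 / 0.05 = 2.062.
ES = −(0.05%) + 4.308% × 2.062 = 8.833%.
On $30,000,000: 0.08833 × $30,000,000 = $2,649,900.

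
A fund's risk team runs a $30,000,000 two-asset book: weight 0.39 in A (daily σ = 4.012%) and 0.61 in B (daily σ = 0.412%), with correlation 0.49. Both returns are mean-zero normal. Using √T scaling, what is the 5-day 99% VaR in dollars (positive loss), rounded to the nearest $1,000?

$2,656,000

σ_p = √(0.39²·4.012² + 0.61²·0.412² + 2·0.49·0.39·0.61·4.012·0.412) = 1.702%.
σ_{5d} = 1.702% × √5 = 3.806%.
z(99%) = 2.326.
VaR = 2.326 × 3.806% = 8.853%; on $30,000,000 that is $2,655,900.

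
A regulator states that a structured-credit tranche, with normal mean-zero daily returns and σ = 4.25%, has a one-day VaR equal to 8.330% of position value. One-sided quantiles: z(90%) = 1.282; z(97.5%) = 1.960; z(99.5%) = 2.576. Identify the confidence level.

97.5%

Implied z = VaR/σ = 8.330 / 4.25 = 1.960.
This matches z(97.5%) = 1.960.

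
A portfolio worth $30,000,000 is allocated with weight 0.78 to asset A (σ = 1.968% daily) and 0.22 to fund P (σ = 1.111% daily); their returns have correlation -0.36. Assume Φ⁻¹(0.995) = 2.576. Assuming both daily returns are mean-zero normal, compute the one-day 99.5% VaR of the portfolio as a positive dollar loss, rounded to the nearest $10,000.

$1,130,000

σ_p² = 0.78²·1.968² + 0.22²·1.111² + 2·-0.36·0.78·0.22·1.968·1.111 = 2.1459 (%²).
σ_p = √2.1459 = 1.465%.
VaR = 2.576 × 1.465% = 3.774%; on $30,000,000 that is $1,132,200.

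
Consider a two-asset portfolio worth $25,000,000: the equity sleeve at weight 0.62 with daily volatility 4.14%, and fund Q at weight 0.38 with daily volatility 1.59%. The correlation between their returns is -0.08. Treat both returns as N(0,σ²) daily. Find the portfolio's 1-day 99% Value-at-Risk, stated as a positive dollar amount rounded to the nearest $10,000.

σ_p² = 0.62²·4.14² + 0.38²·1.59² + 2·-0.08·0.62·0.38·4.14·1.59 = 6.7054 (%²).
σ_p = √6.7054 = 2.589%.
At 99%, z = 2.326.
VaR = 2.326 × 2.589% = 6.022%; on $25,000,000 that is $1,505,500.

$1,510,000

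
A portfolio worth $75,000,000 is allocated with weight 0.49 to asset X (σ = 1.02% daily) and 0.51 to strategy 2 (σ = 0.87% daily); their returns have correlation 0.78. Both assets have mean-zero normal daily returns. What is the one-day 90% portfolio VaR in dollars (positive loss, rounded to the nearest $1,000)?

$856,000

σ_p² = 0.49²·1.02² + 0.51²·0.87² + 2·0.78·0.49·0.51·1.02·0.87 = 0.7926 (%²).
σ_p = √0.7926 = 0.890%.
At 90%, z = 1.282.
VaR = 1.282 × 0.890% = 1.141%; on $75,000,000 that is $855,750.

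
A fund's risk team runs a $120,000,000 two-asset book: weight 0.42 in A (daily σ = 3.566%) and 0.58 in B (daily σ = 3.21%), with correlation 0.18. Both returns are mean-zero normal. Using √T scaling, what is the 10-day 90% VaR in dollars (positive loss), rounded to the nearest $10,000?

σ_p = √(0.42²·3.566² + 0.58²·3.21² + 2·0.18·0.42·0.58·3.566·3.21) = 2.591%.
σ_{10d} = 2.591% × √10 = 8.193%.
z(90%) = 1.282.
VaR = 1.282 × 8.193% = 10.503%; on $120,000,000 that is $12,603,600.

$12,600,000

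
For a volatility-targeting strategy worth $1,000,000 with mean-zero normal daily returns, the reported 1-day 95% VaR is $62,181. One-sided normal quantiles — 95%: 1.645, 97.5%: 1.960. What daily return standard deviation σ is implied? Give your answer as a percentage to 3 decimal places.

VaR as a fraction: $62,181 / $1,000,000 = 6.218%.
σ = VaR / z = 6.218% / 1.645 = 3.780%.

3.780%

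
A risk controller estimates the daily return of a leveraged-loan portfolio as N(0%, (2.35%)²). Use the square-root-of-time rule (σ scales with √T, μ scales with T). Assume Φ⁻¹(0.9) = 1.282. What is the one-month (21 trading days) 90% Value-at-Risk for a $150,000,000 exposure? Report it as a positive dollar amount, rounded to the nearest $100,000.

σ_{21d} = 2.35% × √21 = 10.769%.
VaR = 1.282 × 10.769% = 13.806%.
On $150,000,000: 0.13806 × $150,000,000 = $20,709,000.

$20,700,000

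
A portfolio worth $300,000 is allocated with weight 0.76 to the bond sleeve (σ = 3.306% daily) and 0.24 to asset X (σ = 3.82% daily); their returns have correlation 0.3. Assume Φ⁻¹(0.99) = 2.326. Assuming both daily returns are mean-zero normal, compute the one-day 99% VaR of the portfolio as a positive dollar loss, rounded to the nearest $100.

$20,400

σ_p² = 0.76²·3.306² + 0.24²·3.82² + 2·0.3·0.76·0.24·3.306·3.82 = 8.5356 (%²).
σ_p = √8.5356 = 2.922%.
VaR = 2.326 × 2.922% = 6.797%; on $300,000 that is $20,391.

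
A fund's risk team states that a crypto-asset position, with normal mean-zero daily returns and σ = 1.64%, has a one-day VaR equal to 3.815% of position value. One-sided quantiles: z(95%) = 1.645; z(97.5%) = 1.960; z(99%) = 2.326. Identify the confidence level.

Implied z = VaR/σ = 3.815 / 1.64 = 2.326.
This matches z(99%) = 2.326.

99%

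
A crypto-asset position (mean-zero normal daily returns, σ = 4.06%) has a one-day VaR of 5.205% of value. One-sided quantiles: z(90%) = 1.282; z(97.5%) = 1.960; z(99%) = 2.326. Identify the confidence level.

90%

Implied z = VaR/σ = 5.205 / 4.06 = 1.282.
This matches z(90%) = 1.282.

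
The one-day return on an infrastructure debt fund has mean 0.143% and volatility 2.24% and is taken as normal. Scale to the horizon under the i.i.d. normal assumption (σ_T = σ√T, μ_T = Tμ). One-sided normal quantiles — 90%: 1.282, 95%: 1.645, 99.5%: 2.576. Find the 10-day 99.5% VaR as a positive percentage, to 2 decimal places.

16.82%

σ_{10d} = 2.24% × √10 = 7.084%; μ_{10d} = 10 × 0.143% = 1.430%.
VaR = −(1.430%) + 2.576 × 7.084% = 16.818%.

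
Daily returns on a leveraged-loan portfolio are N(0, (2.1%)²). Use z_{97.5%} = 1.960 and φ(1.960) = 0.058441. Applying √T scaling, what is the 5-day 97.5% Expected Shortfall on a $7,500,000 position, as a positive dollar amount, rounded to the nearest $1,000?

$823,000

σ_{5d} = 2.1% × √5 = 4.696%.
ES multiplier = φ(z)/(1−α) = 0.058441/0.025 = 2.338.
ES = 4.696% × 2.338 = 10.979%; on $7,500,000: $823,425.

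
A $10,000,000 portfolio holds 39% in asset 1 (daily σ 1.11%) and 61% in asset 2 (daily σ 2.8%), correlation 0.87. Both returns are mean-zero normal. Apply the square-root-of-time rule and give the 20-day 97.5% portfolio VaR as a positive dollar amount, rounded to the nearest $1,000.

$1,837,000

σ_p = √(0.39²·1.11² + 0.61²·2.8² + 2·0.87·0.39·0.61·1.11·2.8) = 2.096%.
σ_{20d} = 2.096% × √20 = 9.374%.
z(97.5%) = 1.960.
VaR = 1.960 × 9.374% = 18.373%; on $10,000,000 that is $1,837,300.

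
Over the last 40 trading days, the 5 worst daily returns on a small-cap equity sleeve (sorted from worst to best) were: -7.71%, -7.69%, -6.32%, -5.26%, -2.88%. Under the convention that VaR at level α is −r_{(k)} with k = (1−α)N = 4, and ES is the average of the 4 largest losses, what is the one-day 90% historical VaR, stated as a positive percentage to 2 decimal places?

k = 4; the 4th lowest return is -5.26%, so VaR = 5.26%.

5.26%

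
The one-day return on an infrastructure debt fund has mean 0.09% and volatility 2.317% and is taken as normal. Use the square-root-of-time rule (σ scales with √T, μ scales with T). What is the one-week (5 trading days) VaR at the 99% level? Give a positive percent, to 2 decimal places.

11.60%

At 99%, z = 2.326.
σ_{5d} = 2.317% × √5 = 5.181%; μ_{5d} = 5 × 0.09% = 0.450%.
VaR = −(0.450%) + 2.326 × 5.181% = 11.601%.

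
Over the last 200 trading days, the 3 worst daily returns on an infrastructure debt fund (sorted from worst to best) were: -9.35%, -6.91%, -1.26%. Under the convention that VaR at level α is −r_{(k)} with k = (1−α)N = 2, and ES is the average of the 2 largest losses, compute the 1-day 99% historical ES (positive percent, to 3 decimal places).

The 2 worst returns sum to -16.26%.
ES = −(-16.26%) / 2 = 8.13% ≈ 8.130%.

8.130%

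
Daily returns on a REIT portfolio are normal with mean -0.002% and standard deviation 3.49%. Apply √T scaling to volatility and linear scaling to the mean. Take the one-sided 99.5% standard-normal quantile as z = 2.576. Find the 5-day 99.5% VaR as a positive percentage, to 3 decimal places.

20.113%

σ_{5d} = 3.49% × √5 = 7.804%; μ_{5d} = 5 × -0.002% = -0.010%.
VaR = −(-0.010%) + 2.576 × 7.804% = 20.113%.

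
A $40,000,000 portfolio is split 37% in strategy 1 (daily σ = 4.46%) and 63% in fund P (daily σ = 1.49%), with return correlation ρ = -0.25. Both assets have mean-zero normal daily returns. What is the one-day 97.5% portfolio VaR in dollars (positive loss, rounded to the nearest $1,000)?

$1,319,000

σ_p² = 0.37²·4.46² + 0.63²·1.49² + 2·-0.25·0.37·0.63·4.46·1.49 = 2.8298 (%²).
σ_p = √2.8298 = 1.682%.
At 97.5%, z = 1.960.
VaR = 1.960 × 1.682% = 3.297%; on $40,000,000 that is $1,318,800.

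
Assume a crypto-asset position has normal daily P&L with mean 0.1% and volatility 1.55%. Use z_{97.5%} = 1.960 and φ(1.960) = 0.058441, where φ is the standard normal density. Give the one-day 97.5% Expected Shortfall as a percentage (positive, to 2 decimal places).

3.52%

Tail multiplier: φ(z)/(1−α) = 0.058441 / 0.025 = 2.338.
ES = −(0.1%) + 1.55% × 2.338 = 3.524%.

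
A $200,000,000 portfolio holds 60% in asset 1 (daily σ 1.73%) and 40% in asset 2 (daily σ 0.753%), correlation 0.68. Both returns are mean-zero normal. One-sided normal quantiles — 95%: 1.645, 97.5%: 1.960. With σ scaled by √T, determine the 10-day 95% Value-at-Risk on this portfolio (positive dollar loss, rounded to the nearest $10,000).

$13,130,000

σ_p = √(0.6²·1.73² + 0.4²·0.753² + 2·0.68·0.6·0.4·1.73·0.753) = 1.262%.
σ_{10d} = 1.262% × √10 = 3.991%.
VaR = 1.645 × 3.991% = 6.565%; on $200,000,000 that is $13,130,000.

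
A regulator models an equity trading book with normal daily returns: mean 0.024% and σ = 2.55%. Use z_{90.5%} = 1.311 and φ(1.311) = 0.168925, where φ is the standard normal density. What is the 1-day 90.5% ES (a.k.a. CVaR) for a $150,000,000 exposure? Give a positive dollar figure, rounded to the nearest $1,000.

Tail multiplier: φ(z)/(1−α) = 0.168925 / 0.095 = 1.778.
ES = −(0.024%) + 2.55% × 1.778 = 4.510%.
On $150,000,000: 0.04510 × $150,000,000 = $6,765,000.

$6,765,000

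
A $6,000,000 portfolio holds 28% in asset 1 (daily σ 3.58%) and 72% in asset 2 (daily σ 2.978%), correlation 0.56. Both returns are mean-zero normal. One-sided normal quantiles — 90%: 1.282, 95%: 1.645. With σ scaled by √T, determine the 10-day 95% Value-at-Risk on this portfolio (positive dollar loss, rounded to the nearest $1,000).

σ_p = √(0.28²·3.58² + 0.72²·2.978² + 2·0.56·0.28·0.72·3.58·2.978) = 2.830%.
σ_{10d} = 2.830% × √10 = 8.949%.
VaR = 1.645 × 8.949% = 14.721%; on $6,000,000 that is $883,260.

$883,000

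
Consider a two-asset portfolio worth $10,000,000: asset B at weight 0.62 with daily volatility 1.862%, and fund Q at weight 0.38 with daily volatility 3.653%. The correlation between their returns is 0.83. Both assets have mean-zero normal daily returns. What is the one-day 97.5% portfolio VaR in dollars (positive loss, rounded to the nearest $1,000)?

σ_p² = 0.62²·1.862² + 0.38²·3.653² + 2·0.83·0.62·0.38·1.862·3.653 = 5.9199 (%²).
σ_p = √5.9199 = 2.433%.
At 97.5%, z = 1.960.
VaR = 1.960 × 2.433% = 4.769%; on $10,000,000 that is $476,900.

$477,000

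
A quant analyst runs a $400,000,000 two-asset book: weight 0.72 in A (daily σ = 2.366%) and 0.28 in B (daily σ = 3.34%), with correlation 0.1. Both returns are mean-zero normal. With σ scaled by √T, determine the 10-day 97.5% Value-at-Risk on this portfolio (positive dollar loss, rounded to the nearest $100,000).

$50,200,000

σ_p = √(0.72²·2.366² + 0.28²·3.34² + 2·0.1·0.72·0.28·2.366·3.34) = 2.024%.
σ_{10d} = 2.024% × √10 = 6.400%.
z(97.5%) = 1.960.
VaR = 1.960 × 6.400% = 12.544%; on $400,000,000 that is $50,176,000.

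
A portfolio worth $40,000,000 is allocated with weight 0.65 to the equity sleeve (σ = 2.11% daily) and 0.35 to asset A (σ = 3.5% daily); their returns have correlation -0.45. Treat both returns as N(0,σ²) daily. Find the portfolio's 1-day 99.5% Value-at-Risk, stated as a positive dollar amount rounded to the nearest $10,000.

$1,410,000

σ_p² = 0.65²·2.11² + 0.35²·3.5² + 2·-0.45·0.65·0.35·2.11·3.5 = 1.8696 (%²).
σ_p = √1.8696 = 1.367%.
At 99.5%, z = 2.576.
VaR = 2.576 × 1.367% = 3.521%; on $40,000,000 that is $1,408,400.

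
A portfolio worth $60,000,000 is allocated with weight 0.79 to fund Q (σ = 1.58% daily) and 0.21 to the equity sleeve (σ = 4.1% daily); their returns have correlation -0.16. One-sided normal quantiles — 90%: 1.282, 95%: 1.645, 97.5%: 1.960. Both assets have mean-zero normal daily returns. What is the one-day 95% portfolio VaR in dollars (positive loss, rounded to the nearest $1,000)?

σ_p² = 0.79²·1.58² + 0.21²·4.1² + 2·-0.16·0.79·0.21·1.58·4.1 = 1.9554 (%²).
σ_p = √1.9554 = 1.398%.
VaR = 1.645 × 1.398% = 2.300%; on $60,000,000 that is $1,380,000.

$1,380,000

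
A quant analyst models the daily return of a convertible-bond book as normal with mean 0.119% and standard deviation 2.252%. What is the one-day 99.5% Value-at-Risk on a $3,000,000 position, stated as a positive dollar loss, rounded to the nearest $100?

At 99.5% one-sided, z = 2.576.
VaR = −μ + z·σ = −(0.119%) + 2.576 × 2.252% = 5.682%.
On $3,000,000: 0.05682 × $3,000,000 = $170,460.

$170,500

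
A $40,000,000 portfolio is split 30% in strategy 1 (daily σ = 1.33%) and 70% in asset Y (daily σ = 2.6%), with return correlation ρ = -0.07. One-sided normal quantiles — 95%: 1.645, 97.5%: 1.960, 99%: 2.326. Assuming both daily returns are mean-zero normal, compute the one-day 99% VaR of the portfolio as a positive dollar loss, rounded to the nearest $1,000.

$1,708,000

σ_p² = 0.3²·1.33² + 0.7²·2.6² + 2·-0.07·0.3·0.7·1.33·2.6 = 3.3699 (%²).
σ_p = √3.3699 = 1.836%.
VaR = 2.326 × 1.836% = 4.271%; on $40,000,000 that is $1,708,400.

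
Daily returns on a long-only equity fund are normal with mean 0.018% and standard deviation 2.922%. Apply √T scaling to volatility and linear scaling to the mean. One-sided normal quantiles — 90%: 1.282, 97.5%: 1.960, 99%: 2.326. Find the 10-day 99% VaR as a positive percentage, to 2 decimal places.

σ_{10d} = 2.922% × √10 = 9.240%; μ_{10d} = 10 × 0.018% = 0.180%.
VaR = −(0.180%) + 2.326 × 9.240% = 21.312%.

21.31%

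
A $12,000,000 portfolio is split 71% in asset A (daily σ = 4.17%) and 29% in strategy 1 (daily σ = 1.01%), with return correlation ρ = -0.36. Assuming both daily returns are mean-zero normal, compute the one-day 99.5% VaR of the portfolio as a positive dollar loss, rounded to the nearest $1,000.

$887,000

σ_p² = 0.71²·4.17² + 0.29²·1.01² + 2·-0.36·0.71·0.29·4.17·1.01 = 8.2272 (%²).
σ_p = √8.2272 = 2.868%.
At 99.5%, z = 2.576.
VaR = 2.576 × 2.868% = 7.388%; on $12,000,000 that is $886,560.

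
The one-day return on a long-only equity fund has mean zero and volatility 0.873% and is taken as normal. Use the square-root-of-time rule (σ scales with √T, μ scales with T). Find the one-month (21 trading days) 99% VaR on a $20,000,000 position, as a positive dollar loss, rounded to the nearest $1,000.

$1,861,000

At 99%, z = 2.326.
σ_{21d} = 0.873% × √21 = 4.001%.
VaR = 2.326 × 4.001% = 9.306%.
On $20,000,000: 0.09306 × $20,000,000 = $1,861,200.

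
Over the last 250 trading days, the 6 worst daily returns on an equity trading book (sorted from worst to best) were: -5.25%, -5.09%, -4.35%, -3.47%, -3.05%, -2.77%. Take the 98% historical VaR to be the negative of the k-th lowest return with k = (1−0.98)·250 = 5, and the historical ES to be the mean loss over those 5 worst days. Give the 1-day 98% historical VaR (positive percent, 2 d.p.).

3.05%

k = 5; the 5th lowest return is -3.05%, so VaR = 3.05%.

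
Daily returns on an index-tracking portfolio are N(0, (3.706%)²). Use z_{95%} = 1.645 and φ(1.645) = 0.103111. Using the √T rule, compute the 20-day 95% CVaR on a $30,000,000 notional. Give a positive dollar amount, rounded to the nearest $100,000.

σ_{20d} = 3.706% × √20 = 16.574%.
ES multiplier = φ(z)/(1−α) = 0.103111/0.05 = 2.062.
ES = 16.574% × 2.062 = 34.176%; on $30,000,000: $10,252,800.

$10,300,000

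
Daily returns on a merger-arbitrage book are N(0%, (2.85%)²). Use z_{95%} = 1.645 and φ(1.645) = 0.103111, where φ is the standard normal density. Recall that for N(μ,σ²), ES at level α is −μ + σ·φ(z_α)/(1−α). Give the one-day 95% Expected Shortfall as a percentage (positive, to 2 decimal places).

5.88%

Tail multiplier: φ(z)/(1−α) = 0.103111 / 0.05 = 2.062.
ES = 2.85% × 2.062 = 5.877%.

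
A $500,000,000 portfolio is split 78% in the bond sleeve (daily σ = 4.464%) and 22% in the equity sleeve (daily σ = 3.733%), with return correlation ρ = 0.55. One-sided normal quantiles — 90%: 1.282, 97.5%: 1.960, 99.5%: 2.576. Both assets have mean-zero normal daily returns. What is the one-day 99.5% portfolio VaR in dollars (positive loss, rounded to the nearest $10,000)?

$51,430,000

σ_p² = 0.78²·4.464² + 0.22²·3.733² + 2·0.55·0.78·0.22·4.464·3.733 = 15.9438 (%²).
σ_p = √15.9438 = 3.993%.
VaR = 2.576 × 3.993% = 10.286%; on $500,000,000 that is $51,430,000.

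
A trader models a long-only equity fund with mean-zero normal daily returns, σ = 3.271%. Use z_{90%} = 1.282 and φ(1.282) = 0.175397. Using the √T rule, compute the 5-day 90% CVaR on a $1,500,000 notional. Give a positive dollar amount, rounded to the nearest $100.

$192,400

σ_{5d} = 3.271% × √5 = 7.314%.
ES multiplier = φ(z)/(1−α) = 0.175397/0.1 = 1.754.
ES = 7.314% × 1.754 = 12.829%; on $1,500,000: $192,435.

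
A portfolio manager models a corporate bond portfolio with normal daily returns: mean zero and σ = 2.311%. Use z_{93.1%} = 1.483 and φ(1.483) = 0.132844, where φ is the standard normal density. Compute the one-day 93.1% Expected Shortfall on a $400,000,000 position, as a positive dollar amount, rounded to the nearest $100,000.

Tail multiplier: φ(z)/(1−α) = 0.132844 / 0.069 = 1.925.
ES = 2.311% × 1.925 = 4.449%.
On $400,000,000: 0.04449 × $400,000,000 = $17,796,000.

$17,800,000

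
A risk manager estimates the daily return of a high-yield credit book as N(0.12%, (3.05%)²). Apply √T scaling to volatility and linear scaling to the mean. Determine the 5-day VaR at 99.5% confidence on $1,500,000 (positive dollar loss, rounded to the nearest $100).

At 99.5%, z = 2.576.
σ_{5d} = 3.05% × √5 = 6.820%; μ_{5d} = 5 × 0.12% = 0.600%.
VaR = −(0.600%) + 2.576 × 6.820% = 16.968%.
On $1,500,000: 0.16968 × $1,500,000 = $254,520.

$254,500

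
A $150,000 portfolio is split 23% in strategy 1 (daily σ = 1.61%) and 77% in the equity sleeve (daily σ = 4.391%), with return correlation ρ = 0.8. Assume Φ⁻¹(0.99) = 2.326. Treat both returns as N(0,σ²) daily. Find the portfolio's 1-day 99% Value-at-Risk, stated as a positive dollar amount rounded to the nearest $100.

$12,900

σ_p² = 0.23²·1.61² + 0.77²·4.391² + 2·0.8·0.23·0.77·1.61·4.391 = 13.5720 (%²).
σ_p = √13.5720 = 3.684%.
VaR = 2.326 × 3.684% = 8.569%; on $150,000 that is $12,854.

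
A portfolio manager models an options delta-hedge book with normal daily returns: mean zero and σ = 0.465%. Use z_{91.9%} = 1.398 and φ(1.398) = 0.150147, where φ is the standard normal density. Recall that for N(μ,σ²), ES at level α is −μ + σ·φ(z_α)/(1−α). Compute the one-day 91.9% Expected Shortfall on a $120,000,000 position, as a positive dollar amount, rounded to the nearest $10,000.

Tail multiplier: φ(z)/(1−α) = 0.150147 / 0.081 = 1.854.
ES = 0.465% × 1.854 = 0.862%.
On $120,000,000: 0.00862 × $120,000,000 = $1,034,400.

$1,030,000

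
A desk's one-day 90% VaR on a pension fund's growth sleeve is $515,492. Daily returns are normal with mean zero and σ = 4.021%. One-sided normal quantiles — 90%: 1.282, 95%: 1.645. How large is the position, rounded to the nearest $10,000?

VaR as a fraction of value: z·σ = 1.282 × 4.021% = 5.15492%.
Position = $515,492 / 0.0515492 = $9,999,996.

$10,000,000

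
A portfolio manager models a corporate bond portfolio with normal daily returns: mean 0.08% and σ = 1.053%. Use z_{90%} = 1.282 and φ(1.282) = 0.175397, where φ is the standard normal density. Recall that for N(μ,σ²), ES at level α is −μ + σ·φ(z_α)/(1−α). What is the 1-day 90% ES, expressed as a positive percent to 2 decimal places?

1.77%

Tail multiplier: φ(z)/(1−α) = 0.175397 / 0.1 = 1.754.
ES = −(0.08%) + 1.053% × 1.754 = 1.767%.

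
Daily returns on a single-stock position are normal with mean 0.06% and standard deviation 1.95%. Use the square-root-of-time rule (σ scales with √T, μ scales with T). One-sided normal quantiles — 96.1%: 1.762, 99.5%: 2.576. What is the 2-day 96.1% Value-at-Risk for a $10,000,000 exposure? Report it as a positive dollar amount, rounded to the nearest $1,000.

σ_{2d} = 1.95% × √2 = 2.758%; μ_{2d} = 2 × 0.06% = 0.120%.
VaR = −(0.120%) + 1.762 × 2.758% = 4.740%.
On $10,000,000: 0.04740 × $10,000,000 = $474,000.

$474,000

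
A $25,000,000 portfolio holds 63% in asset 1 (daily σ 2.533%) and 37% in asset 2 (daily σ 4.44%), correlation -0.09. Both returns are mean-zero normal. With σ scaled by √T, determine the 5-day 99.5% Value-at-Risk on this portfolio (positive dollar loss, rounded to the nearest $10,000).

σ_p = √(0.63²·2.533² + 0.37²·4.44² + 2·-0.09·0.63·0.37·2.533·4.44) = 2.185%.
σ_{5d} = 2.185% × √5 = 4.886%.
z(99.5%) = 2.576.
VaR = 2.576 × 4.886% = 12.586%; on $25,000,000 that is $3,146,500.

$3,150,000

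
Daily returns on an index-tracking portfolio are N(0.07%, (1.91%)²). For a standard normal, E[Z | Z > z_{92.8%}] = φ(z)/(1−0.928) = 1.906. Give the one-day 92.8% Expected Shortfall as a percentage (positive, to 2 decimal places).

3.57%

ES = −(0.07%) + 1.91% × 1.906 = 3.570%.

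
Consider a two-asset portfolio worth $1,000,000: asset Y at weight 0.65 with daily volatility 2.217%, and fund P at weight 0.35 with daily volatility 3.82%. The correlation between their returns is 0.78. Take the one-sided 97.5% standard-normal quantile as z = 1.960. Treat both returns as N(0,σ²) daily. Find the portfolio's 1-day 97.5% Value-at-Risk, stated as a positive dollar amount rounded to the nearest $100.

$51,400

σ_p² = 0.65²·2.217² + 0.35²·3.82² + 2·0.78·0.65·0.35·2.217·3.82 = 6.8698 (%²).
σ_p = √6.8698 = 2.621%.
VaR = 1.960 × 2.621% = 5.137%; on $1,000,000 that is $51,370.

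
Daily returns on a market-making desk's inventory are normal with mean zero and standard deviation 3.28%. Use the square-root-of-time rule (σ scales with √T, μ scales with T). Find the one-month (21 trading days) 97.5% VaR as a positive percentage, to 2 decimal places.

At 97.5%, z = 1.960.
σ_{21d} = 3.28% × √21 = 15.031%.
VaR = 1.960 × 15.031% = 29.461%.

29.46%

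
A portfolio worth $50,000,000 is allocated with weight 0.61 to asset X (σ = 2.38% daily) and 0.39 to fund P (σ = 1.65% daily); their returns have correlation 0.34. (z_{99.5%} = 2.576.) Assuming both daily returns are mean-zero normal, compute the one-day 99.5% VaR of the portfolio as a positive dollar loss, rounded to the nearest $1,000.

σ_p² = 0.61²·2.38² + 0.39²·1.65² + 2·0.34·0.61·0.39·2.38·1.65 = 3.1571 (%²).
σ_p = √3.1571 = 1.777%.
VaR = 2.576 × 1.777% = 4.578%; on $50,000,000 that is $2,289,000.

$2,289,000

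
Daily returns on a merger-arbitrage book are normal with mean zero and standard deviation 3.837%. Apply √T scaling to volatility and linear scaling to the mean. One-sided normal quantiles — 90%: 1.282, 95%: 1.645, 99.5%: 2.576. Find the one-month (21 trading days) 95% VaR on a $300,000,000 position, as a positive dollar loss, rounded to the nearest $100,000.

σ_{21d} = 3.837% × √21 = 17.583%.
VaR = 1.645 × 17.583% = 28.924%.
On $300,000,000: 0.28924 × $300,000,000 = $86,772,000.

$86,800,000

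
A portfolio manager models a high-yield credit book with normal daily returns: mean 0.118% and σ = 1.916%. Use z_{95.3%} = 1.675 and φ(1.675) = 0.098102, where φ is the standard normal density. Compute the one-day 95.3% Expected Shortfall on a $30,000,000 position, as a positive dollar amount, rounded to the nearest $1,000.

$1,164,000

Tail multiplier: φ(z)/(1−α) = 0.098102 / 0.047 = 2.087.
ES = −(0.118%) + 1.916% × 2.087 = 3.881%.
On $30,000,000: 0.03881 × $30,000,000 = $1,164,300.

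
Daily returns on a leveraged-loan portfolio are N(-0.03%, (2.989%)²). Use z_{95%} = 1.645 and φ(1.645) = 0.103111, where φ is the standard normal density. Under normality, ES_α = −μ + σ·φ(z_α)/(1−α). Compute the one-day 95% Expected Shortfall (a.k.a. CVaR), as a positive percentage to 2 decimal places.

Tail multiplier: φ(z)/(1−α) = 0.103111 / 0.05 = 2.062.
ES = −(-0.03%) + 2.989% × 2.062 = 6.193%.

6.19%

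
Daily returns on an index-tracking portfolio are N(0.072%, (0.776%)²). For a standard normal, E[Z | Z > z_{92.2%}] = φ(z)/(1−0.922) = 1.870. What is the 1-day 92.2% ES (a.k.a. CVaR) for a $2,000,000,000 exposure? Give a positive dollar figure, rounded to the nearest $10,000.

$27,580,000

ES = −(0.072%) + 0.776% × 1.870 = 1.379%.
On $2,000,000,000: 0.01379 × $2,000,000,000 = $27,580,000.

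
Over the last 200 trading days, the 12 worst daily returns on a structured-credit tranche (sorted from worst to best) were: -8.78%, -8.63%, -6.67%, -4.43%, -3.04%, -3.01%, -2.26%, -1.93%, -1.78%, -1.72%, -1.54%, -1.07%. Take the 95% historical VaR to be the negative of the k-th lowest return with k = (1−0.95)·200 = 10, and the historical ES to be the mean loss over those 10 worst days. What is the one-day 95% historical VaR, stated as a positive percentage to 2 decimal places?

1.72%

k = 10; the 10th lowest return is -1.72%, so VaR = 1.72%.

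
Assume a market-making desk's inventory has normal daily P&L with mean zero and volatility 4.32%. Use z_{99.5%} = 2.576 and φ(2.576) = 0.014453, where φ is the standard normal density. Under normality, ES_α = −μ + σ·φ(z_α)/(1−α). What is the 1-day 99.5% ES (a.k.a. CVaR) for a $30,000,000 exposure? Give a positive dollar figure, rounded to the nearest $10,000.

Tail multiplier: φ(z)/(1−α) = 0.014453 / 0.005 = 2.891.
ES = 4.32% × 2.891 = 12.489%.
On $30,000,000: 0.12489 × $30,000,000 = $3,746,700.

$3,750,000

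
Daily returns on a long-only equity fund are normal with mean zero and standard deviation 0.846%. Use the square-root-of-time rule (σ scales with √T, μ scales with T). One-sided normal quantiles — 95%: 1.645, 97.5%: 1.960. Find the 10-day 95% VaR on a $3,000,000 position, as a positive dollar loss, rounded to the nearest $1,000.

$132,000

σ_{10d} = 0.846% × √10 = 2.675%.
VaR = 1.645 × 2.675% = 4.400%.
On $3,000,000: 0.04400 × $3,000,000 = $132,000.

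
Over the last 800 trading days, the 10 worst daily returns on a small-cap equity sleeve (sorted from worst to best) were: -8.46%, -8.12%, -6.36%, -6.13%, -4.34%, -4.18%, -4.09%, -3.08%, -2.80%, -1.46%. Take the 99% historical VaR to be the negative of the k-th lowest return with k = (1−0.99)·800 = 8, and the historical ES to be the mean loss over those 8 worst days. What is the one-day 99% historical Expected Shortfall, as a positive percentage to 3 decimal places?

The 8 worst returns sum to -44.76%.
ES = −(-44.76%) / 8 = 5.595%.

5.595%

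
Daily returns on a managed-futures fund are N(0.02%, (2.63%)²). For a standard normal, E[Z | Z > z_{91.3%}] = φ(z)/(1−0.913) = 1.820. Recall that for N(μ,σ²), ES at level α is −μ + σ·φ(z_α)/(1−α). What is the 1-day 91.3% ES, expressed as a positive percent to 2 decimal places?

ES = −(0.02%) + 2.63% × 1.820 = 4.767%.

4.77%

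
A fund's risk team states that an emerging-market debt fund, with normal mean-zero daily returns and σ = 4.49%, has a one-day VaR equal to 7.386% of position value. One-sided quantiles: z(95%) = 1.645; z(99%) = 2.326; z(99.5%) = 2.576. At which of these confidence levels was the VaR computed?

95%

Implied z = VaR/σ = 7.386 / 4.49 = 1.645.
This matches z(95%) = 1.645.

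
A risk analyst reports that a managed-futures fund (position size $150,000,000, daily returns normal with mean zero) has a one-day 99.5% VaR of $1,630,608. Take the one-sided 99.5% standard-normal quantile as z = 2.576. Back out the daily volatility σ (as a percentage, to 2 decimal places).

VaR as a fraction: $1,630,608 / $150,000,000 = 1.087%.
σ = VaR / z = 1.087% / 2.576 = 0.422%.

0.42%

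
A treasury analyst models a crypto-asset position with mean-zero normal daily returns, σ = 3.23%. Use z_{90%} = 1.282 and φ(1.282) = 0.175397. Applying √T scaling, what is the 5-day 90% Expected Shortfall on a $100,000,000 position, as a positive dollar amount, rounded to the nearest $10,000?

$12,670,000

σ_{5d} = 3.23% × √5 = 7.222%.
ES multiplier = φ(z)/(1−α) = 0.175397/0.1 = 1.754.
ES = 7.222% × 1.754 = 12.667%; on $100,000,000: $12,667,000.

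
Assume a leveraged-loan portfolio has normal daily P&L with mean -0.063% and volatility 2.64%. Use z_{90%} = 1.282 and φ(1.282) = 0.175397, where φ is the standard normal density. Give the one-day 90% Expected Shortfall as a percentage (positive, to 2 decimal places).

Tail multiplier: φ(z)/(1−α) = 0.175397 / 0.1 = 1.754.
ES = −(-0.063%) + 2.64% × 1.754 = 4.694%.

4.69%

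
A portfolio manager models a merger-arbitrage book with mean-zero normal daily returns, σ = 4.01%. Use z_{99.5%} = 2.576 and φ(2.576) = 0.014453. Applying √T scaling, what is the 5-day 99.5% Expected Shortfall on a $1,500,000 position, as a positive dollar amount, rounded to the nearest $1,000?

σ_{5d} = 4.01% × √5 = 8.967%.
ES multiplier = φ(z)/(1−α) = 0.014453/0.005 = 2.891.
ES = 8.967% × 2.891 = 25.924%; on $1,500,000: $388,860.

$389,000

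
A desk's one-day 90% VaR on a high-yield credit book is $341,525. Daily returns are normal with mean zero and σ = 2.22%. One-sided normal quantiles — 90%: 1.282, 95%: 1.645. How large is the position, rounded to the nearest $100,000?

$12,000,000

VaR as a fraction of value: z·σ = 1.282 × 2.22% = 2.84604%.
Position = $341,525 / 0.0284604 = $12,000,007.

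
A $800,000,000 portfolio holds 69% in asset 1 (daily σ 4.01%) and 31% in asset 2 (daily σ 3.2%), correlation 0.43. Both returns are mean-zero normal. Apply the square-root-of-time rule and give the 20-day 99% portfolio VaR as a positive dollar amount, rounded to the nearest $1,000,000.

$276,000,000

σ_p = √(0.69²·4.01² + 0.31²·3.2² + 2·0.43·0.69·0.31·4.01·3.2) = 3.317%.
σ_{20d} = 3.317% × √20 = 14.834%.
z(99%) = 2.326.
VaR = 2.326 × 14.834% = 34.504%; on $800,000,000 that is $276,032,000.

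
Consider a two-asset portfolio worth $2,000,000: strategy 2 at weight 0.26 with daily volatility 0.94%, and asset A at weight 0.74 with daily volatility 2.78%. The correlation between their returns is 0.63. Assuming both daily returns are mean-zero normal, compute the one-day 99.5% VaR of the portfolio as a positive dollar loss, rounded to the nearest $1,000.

$114,000

σ_p² = 0.26²·0.94² + 0.74²·2.78² + 2·0.63·0.26·0.74·0.94·2.78 = 4.9253 (%²).
σ_p = √4.9253 = 2.219%.
At 99.5%, z = 2.576.
VaR = 2.576 × 2.219% = 5.716%; on $2,000,000 that is $114,320.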